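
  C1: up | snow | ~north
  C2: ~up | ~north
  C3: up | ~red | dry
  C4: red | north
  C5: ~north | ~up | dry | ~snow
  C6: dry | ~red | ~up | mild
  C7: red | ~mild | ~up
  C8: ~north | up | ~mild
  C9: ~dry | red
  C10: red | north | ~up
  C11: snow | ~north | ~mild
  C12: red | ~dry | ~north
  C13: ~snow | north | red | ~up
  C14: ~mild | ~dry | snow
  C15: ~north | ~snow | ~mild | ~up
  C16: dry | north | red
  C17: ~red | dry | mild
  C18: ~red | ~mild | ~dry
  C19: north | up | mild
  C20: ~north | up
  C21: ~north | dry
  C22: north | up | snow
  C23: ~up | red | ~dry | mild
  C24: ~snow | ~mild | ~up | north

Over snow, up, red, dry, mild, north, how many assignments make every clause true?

3

There are 2^6 = 64 truth assignments over (snow, up, red, dry, mild, north).
Split on snow. With snow = 1, the clauses containing snow are satisfied and ~snow drops from the rest; 1 of the 2^5 = 32 assignments to the other variables satisfy what remains.
With snow = 0, by the same count on the reduced clause set, 2 assignments work.
Total: 1 + 2 = 3.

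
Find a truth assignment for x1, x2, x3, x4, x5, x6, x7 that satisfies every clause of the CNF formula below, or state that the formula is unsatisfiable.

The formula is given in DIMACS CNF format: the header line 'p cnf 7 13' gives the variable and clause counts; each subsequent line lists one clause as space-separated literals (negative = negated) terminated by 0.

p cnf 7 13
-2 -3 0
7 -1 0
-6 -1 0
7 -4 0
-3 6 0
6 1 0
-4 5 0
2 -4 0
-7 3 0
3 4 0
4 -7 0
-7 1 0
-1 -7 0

x1 ↦ False,  x2 ↦ False,  x3 ↦ True,  x4 ↦ False,  x5 ↦ True,  x6 ↦ True,  x7 ↦ False

Suppose x2 = False.
From the singleton clause (¬x4), x4 = False.
From the singleton clause (x3), x3 = True.
From the singleton clause (x6), x6 = True.
From the singleton clause (¬x1), x1 = False.
From the singleton clause (¬x7), x7 = False.
No clause remains; x5 is free.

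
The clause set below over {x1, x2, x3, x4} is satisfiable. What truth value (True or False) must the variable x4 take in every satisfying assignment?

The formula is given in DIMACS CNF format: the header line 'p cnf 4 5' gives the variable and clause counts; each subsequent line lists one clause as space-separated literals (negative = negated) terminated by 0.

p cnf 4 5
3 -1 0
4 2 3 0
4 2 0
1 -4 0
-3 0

Suppose x4 = True.
(x1) alone gives x1 = True.
(x3) alone gives x3 = True.
Now (¬x3) is unsatisfied and unit — conflict.
So every satisfying assignment has x4 = False.

False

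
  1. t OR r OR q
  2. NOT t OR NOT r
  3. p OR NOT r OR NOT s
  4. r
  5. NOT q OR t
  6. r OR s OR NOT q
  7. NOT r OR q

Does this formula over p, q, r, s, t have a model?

No

(r) alone gives r = true.
(NOT t) alone gives t = false.
(NOT q) alone gives q = false.
Now (q) is unsatisfied and unit — conflict.
No assignment satisfies every clause.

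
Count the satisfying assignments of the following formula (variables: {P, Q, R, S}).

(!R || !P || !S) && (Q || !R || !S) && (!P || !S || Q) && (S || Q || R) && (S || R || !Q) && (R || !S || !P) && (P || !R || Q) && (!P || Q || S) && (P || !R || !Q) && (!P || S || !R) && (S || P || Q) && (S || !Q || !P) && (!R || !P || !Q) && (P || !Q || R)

There are 2^4 = 16 truth assignments over (P, Q, R, S).
Check each against the 14 clauses (columns in the order P, Q, R, S):
  F F F F  ✗ fails (S || Q || R)
  F F F T  ✓ satisfies all
  F F T F  ✗ fails (P || !R || Q)
  F F T T  ✗ fails (Q || !R || !S)
  F T F F  ✗ fails (S || R || !Q)
  F T F T  ✗ fails (P || !Q || R)
  F T T F  ✗ fails (P || !R || !Q)
  F T T T  ✗ fails (P || !R || !Q)
  T F F F  ✗ fails (S || Q || R)
  T F F T  ✗ fails (!P || !S || Q)
  T F T F  ✗ fails (!P || Q || S)
  T F T T  ✗ fails (!R || !P || !S)
  T T F F  ✗ fails (S || R || !Q)
  T T F T  ✗ fails (R || !S || !P)
  T T T F  ✗ fails (!P || S || !R)
  T T T T  ✗ fails (!R || !P || !S)
1 of the 16 rows is a model.

1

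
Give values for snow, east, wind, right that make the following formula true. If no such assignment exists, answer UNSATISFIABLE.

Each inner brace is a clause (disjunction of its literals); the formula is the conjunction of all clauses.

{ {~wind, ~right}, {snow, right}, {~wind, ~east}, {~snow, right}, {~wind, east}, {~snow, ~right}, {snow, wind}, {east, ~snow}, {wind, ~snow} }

UNSATISFIABLE

Suppose wind = 0.
Unit clause (snow) forces snow = 1.
Now (~snow) is unsatisfied and unit — conflict.
Undo wind and try wind = 1.
Unit clause (~right) forces right = 0.
Unit clause (snow) forces snow = 1.
Now (~snow) is unsatisfied and unit — conflict.
Either choice for wind ends in contradiction.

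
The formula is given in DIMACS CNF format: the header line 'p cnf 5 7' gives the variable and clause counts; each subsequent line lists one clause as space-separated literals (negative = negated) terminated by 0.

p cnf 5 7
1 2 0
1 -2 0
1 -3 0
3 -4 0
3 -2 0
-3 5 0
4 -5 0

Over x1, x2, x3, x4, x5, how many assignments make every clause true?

3

There are 2^5 = 32 truth assignments over (x1, x2, x3, x4, x5).
Split on x5. With x5 = True, the clauses containing x5 are satisfied and ¬x5 drops from the rest; 2 of the 2^4 = 16 assignments to the other variables satisfy what remains.
With x5 = False, by the same count on the reduced clause set, 1 assignment works.
Total: 2 + 1 = 3.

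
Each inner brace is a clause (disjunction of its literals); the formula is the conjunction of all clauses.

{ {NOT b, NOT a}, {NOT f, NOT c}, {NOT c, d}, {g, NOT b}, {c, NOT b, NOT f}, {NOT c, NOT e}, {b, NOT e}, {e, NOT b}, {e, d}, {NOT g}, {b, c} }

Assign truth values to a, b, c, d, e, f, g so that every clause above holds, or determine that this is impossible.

(NOT g) alone gives g = false.
(NOT b) alone gives b = false.
(NOT e) alone gives e = false.
(d) alone gives d = true.
(c) alone gives c = true.
(NOT f) alone gives f = false.
All clauses hold; a can take either value.

a: true,  b: false,  c: true,  d: true,  e: false,  f: false,  g: false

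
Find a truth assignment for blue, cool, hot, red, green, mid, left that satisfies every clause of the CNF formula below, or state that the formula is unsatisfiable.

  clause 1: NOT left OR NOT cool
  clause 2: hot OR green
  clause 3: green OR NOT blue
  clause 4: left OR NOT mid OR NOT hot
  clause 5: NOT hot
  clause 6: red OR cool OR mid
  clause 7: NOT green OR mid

From the singleton clause (NOT hot), hot = false.
From the singleton clause (green), green = true.
From the singleton clause (mid), mid = true.
Try left = false.
All clauses hold; blue, cool, red can take either value.

blue: false, cool: false, hot: false, red: true, green: true, mid: true, left: false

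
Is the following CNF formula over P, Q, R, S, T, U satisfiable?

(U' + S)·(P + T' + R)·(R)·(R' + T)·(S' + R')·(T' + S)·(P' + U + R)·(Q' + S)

From the singleton clause (R), R = 1.
From the singleton clause (T), T = 1.
From the singleton clause (S'), S = 0.
Now (S) is unsatisfied and unit — conflict.
No assignment satisfies every clause.

Unsatisfiable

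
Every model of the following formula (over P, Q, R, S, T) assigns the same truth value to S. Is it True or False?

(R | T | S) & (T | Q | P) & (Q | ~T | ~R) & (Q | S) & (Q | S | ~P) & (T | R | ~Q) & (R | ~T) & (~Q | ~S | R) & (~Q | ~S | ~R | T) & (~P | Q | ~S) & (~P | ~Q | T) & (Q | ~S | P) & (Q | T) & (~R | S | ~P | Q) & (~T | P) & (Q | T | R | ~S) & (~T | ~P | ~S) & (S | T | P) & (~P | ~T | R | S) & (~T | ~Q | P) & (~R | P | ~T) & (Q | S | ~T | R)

Suppose S = 1.
Branch on R: set R = 1.
Branch on Q: set Q = 1.
The clause (T) is unit, so T = 1.
The clause (P) is unit, so P = 1.
Now (~P) is unsatisfied and unit — conflict.
Backtrack on Q: now try Q = 0.
The clause (~T) is unit, so T = 0.
Now (T) is unsatisfied and unit — conflict.
Neither Q = 1 nor Q = 0 works.
Backtrack on R: now try R = 0.
The clause (~T) is unit, so T = 0.
The clause (~Q) is unit, so Q = 0.
Now (Q) is unsatisfied and unit — conflict.
Neither R = 1 nor R = 0 works.
So every satisfying assignment has S = False.

False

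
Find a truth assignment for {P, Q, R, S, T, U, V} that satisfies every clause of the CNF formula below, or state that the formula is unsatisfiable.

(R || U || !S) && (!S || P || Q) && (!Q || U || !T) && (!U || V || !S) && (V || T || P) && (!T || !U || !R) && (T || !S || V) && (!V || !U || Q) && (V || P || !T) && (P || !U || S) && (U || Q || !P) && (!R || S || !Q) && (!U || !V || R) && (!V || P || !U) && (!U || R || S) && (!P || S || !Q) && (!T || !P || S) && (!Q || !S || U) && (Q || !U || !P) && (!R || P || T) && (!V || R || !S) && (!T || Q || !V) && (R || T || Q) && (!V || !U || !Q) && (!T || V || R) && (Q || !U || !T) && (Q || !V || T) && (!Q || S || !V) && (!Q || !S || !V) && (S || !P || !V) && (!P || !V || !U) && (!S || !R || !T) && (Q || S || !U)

UNSATISFIABLE

Try R = true.
Try T = false.
Unit clause (P) forces P = true.
Try S = false.
Unit clause (!Q) forces Q = false.
Unit clause (U) forces U = true.
But (!U) is also a unit clause — contradiction.
That branch fails; take S = true instead.
Unit clause (V) forces V = true.
Unit clause (Q) forces Q = true.
But (!Q) is also a unit clause — contradiction.
Either choice for S ends in contradiction.
That branch fails; take T = true instead.
Unit clause (!U) forces U = false.
Unit clause (!Q) forces Q = false.
Unit clause (!P) forces P = false.
Unit clause (!S) forces S = false.
Unit clause (V) forces V = true.
But (!V) is also a unit clause — contradiction.
Either choice for T ends in contradiction.
That branch fails; take R = false instead.
Try U = true.
Unit clause (!V) forces V = false.
Unit clause (!S) forces S = false.
But (S) is also a unit clause — contradiction.
That branch fails; take U = false instead.
Unit clause (!S) forces S = false.
Try Q = false.
Unit clause (!P) forces P = false.
Unit clause (T) forces T = true.
Unit clause (V) forces V = true.
But (!V) is also a unit clause — contradiction.
That branch fails; take Q = true instead.
Unit clause (!T) forces T = false.
Unit clause (!P) forces P = false.
Unit clause (V) forces V = true.
But (!V) is also a unit clause — contradiction.
Either choice for Q ends in contradiction.
Either choice for U ends in contradiction.
Either choice for R ends in contradiction.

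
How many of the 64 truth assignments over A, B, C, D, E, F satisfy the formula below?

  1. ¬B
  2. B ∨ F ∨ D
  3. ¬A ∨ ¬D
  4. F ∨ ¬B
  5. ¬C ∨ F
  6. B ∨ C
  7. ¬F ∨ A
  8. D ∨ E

1

There are 2^6 = 64 truth assignments over (A, B, C, D, E, F).
Split on C. With C = True, the clauses containing C are satisfied and ¬C drops from the rest; 1 of the 2^5 = 32 assignments to the other variables satisfy what remains.
With C = False, by the same count on the reduced clause set, 0 assignments work.
(One model: A=T, B=F, C=T, D=F, E=T, F=T.)
Total: 1 + 0 = 1.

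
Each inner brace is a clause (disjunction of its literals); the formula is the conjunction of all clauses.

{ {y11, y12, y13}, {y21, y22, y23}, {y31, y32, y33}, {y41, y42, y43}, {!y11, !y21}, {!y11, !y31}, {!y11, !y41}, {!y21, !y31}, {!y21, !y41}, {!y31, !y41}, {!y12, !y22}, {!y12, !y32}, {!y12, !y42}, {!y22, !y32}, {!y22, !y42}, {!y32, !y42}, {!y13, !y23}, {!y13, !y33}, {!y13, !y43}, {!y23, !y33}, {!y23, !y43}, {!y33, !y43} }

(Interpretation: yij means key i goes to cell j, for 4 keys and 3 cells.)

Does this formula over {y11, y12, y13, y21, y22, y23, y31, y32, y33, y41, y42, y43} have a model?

Try y11 = false.
Try y12 = true.
The clause (!y22) is unit, so y22 = false.
The clause (!y32) is unit, so y32 = false.
The clause (!y42) is unit, so y42 = false.
Try y21 = true.
The clause (!y31) is unit, so y31 = false.
The clause (y33) is unit, so y33 = true.
The clause (!y41) is unit, so y41 = false.
The clause (y43) is unit, so y43 = true.
But (!y43) is also a unit clause — contradiction.
Undo y21 and try y21 = false.
The clause (y23) is unit, so y23 = true.
The clause (!y13) is unit, so y13 = false.
The clause (!y33) is unit, so y33 = false.
The clause (y31) is unit, so y31 = true.
The clause (!y41) is unit, so y41 = false.
The clause (y43) is unit, so y43 = true.
But (!y43) is also a unit clause — contradiction.
Neither y21 = true nor y21 = false works.
Undo y12 and try y12 = false.
The clause (y13) is unit, so y13 = true.
The clause (!y23) is unit, so y23 = false.
The clause (!y33) is unit, so y33 = false.
The clause (!y43) is unit, so y43 = false.
Try y21 = true.
The clause (!y31) is unit, so y31 = false.
The clause (y32) is unit, so y32 = true.
The clause (!y41) is unit, so y41 = false.
The clause (y42) is unit, so y42 = true.
But (!y42) is also a unit clause — contradiction.
Undo y21 and try y21 = false.
The clause (y22) is unit, so y22 = true.
The clause (!y32) is unit, so y32 = false.
The clause (y31) is unit, so y31 = true.
The clause (!y41) is unit, so y41 = false.
The clause (y42) is unit, so y42 = true.
But (!y42) is also a unit clause — contradiction.
Neither y21 = true nor y21 = false works.
Neither y12 = true nor y12 = false works.
Undo y11 and try y11 = true.
The clause (!y21) is unit, so y21 = false.
The clause (!y31) is unit, so y31 = false.
The clause (!y41) is unit, so y41 = false.
Try y22 = true.
The clause (!y12) is unit, so y12 = false.
The clause (!y32) is unit, so y32 = false.
The clause (y33) is unit, so y33 = true.
The clause (!y42) is unit, so y42 = false.
The clause (y43) is unit, so y43 = true.
But (!y43) is also a unit clause — contradiction.
Undo y22 and try y22 = false.
The clause (y23) is unit, so y23 = true.
The clause (!y13) is unit, so y13 = false.
The clause (!y33) is unit, so y33 = false.
The clause (y32) is unit, so y32 = true.
The clause (!y12) is unit, so y12 = false.
The clause (!y42) is unit, so y42 = false.
The clause (y43) is unit, so y43 = true.
But (!y43) is also a unit clause — contradiction.
Neither y22 = true nor y22 = false works.
Neither y11 = true nor y11 = false works.
No assignment satisfies every clause.

Unsatisfiable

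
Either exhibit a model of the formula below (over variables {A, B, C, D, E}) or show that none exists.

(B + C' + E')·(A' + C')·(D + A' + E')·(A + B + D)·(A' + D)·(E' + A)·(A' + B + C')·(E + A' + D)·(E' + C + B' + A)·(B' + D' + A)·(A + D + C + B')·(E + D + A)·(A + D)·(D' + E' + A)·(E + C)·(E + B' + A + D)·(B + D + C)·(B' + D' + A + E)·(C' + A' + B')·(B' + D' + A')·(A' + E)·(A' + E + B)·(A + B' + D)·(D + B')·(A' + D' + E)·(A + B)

Suppose A = 1.
From the singleton clause (C'), C = 0.
From the singleton clause (D), D = 1.
From the singleton clause (E), E = 1.
From the singleton clause (B'), B = 0.
All clauses are satisfied.

A: 1; B: 0; C: 0; D: 1; E: 1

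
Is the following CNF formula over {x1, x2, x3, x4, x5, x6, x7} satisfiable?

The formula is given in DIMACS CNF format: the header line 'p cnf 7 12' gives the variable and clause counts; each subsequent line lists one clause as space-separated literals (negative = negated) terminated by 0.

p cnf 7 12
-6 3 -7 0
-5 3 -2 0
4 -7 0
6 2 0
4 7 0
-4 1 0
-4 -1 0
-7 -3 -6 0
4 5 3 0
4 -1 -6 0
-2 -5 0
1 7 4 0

No

Case x4 = True:
(x1) alone gives x1 = True.
Now (¬x1) is unsatisfied and unit — conflict.
So x4 must be the other value — set x4 = False.
(¬x7) alone gives x7 = False.
Now (x7) is unsatisfied and unit — conflict.
Either choice for x4 ends in contradiction.
No assignment satisfies every clause.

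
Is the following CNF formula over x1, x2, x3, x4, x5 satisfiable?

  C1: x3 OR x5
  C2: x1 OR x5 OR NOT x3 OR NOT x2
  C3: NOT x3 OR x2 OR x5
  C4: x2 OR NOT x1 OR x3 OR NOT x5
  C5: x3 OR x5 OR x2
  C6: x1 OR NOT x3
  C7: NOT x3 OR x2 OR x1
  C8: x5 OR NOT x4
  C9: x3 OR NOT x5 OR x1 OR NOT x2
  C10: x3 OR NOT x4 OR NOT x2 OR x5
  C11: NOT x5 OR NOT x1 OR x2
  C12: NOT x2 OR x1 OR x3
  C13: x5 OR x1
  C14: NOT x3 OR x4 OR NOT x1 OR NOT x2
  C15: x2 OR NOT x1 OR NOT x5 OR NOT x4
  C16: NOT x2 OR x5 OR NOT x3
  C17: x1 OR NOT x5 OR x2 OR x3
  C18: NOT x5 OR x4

Satisfiable

Case x3 = true:
(x1) alone gives x1 = true.
Case x2 = true:
(x4) alone gives x4 = true.
(x5) alone gives x5 = true.
All clauses are satisfied.
A satisfying assignment: x1 ↦ true, x2 ↦ true, x3 ↦ true, x4 ↦ true, x5 ↦ true.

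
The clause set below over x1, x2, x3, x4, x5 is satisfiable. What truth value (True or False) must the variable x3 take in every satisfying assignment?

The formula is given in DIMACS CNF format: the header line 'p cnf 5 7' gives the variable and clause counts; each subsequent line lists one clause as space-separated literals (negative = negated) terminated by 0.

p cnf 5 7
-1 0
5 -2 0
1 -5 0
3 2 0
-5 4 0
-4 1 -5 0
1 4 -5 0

True

Suppose x3 = False.
The clause (¬x1) is unit, so x1 = False.
The clause (¬x5) is unit, so x5 = False.
The clause (¬x2) is unit, so x2 = False.
That conflicts with the unit clause (x2).
So every satisfying assignment has x3 = True.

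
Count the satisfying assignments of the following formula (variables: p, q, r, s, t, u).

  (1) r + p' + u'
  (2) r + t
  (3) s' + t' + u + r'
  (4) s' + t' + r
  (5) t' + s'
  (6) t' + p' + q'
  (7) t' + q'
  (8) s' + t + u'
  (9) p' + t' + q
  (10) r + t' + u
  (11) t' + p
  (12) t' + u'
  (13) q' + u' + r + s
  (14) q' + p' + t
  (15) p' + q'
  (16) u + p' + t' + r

9

There are 2^6 = 64 truth assignments over (p, q, r, s, t, u).
Split on u. With u = 1, the clauses containing u are satisfied and u' drops from the rest; 3 of the 2^5 = 32 assignments to the other variables satisfy what remains.
With u = 0, by the same count on the reduced clause set, 6 assignments work.
Total: 3 + 6 = 9.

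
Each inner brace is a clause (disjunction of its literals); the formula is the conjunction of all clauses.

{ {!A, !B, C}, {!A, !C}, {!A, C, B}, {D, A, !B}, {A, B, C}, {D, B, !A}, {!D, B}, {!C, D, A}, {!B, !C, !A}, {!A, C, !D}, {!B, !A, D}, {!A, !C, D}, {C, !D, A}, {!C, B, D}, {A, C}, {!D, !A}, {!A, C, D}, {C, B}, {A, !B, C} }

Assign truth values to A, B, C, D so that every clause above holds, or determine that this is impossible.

A ↦ false, B ↦ true, C ↦ true, D ↦ true

Branch on A: set A = false.
(C) alone gives C = true.
(D) alone gives D = true.
(B) alone gives B = true.
All clauses are satisfied.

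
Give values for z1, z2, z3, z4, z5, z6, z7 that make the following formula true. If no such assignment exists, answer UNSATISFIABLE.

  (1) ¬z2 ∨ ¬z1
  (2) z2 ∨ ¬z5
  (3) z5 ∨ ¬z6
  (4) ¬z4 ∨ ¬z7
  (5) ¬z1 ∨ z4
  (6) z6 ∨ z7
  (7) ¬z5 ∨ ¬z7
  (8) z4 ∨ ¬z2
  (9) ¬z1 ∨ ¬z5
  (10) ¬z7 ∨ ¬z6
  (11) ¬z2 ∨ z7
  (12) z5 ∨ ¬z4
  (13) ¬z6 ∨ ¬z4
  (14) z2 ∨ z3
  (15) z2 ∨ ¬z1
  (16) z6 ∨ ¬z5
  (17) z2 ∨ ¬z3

UNSATISFIABLE

Branch on z2: set z2 = False.
The clause (¬z5) is unit, so z5 = False.
The clause (¬z6) is unit, so z6 = False.
The clause (z7) is unit, so z7 = True.
The clause (¬z4) is unit, so z4 = False.
The clause (¬z1) is unit, so z1 = False.
The clause (z3) is unit, so z3 = True.
But (¬z3) is also a unit clause — contradiction.
Backtrack on z2: now try z2 = True.
The clause (¬z1) is unit, so z1 = False.
The clause (z4) is unit, so z4 = True.
The clause (¬z7) is unit, so z7 = False.
But (z7) is also a unit clause — contradiction.
Neither z2 = True nor z2 = False works.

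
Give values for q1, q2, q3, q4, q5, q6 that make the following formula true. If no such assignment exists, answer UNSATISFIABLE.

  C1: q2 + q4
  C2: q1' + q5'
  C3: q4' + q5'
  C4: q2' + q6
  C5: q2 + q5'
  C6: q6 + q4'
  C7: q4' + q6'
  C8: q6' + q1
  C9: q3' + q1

Branch on q2: set q2 = 1.
(q6) alone gives q6 = 1.
(q4') alone gives q4 = 0.
(q1) alone gives q1 = 1.
(q5') alone gives q5 = 0.
No clause remains; q3 is free.

q1 ↦ 1; q2 ↦ 1; q3 ↦ 0; q4 ↦ 0; q5 ↦ 0; q6 ↦ 1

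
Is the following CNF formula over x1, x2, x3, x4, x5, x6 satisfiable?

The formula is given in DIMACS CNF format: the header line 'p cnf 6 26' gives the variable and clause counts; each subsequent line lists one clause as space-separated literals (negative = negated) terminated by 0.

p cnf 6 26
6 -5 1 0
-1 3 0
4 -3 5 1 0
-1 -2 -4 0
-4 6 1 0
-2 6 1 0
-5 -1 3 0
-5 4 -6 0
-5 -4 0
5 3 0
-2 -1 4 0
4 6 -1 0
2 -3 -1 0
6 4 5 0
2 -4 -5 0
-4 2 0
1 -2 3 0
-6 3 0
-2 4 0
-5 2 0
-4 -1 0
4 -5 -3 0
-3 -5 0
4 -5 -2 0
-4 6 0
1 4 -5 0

Yes, satisfiable

Branch on x1: set x1 = False.
Branch on x6: set x6 = True.
(x3) alone gives x3 = True.
(¬x5) alone gives x5 = False.
(x4) alone gives x4 = True.
(x2) alone gives x2 = True.
All clauses are satisfied.
A satisfying assignment: x1=False,  x2=True,  x3=True,  x4=True,  x5=False,  x6=True.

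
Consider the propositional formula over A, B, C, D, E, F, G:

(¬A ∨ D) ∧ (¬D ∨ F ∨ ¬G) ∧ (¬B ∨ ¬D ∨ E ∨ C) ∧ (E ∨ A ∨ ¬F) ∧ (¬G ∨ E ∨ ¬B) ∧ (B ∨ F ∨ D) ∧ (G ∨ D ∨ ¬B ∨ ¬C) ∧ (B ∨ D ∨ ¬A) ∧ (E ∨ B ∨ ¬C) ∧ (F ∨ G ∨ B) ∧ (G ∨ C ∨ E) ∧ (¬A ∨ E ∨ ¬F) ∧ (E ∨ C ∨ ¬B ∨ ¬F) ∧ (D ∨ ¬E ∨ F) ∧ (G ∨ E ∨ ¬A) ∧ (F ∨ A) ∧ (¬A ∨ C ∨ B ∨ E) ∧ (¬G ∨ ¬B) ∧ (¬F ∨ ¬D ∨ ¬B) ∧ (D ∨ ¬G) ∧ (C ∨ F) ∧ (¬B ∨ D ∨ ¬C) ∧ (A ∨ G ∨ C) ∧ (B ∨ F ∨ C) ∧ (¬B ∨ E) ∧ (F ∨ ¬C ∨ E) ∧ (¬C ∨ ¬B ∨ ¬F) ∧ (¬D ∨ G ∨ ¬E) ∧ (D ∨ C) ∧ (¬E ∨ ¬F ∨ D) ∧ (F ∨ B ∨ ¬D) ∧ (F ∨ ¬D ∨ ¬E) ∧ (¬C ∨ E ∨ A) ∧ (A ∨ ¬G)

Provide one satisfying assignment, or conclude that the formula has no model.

Try A = True.
Unit clause (D) forces D = True.
Try F = True.
Unit clause (E) forces E = True.
Unit clause (¬B) forces B = False.
Unit clause (G) forces G = True.
All clauses hold; C can take either value.

A: True,  B: False,  C: False,  D: True,  E: True,  F: True,  G: True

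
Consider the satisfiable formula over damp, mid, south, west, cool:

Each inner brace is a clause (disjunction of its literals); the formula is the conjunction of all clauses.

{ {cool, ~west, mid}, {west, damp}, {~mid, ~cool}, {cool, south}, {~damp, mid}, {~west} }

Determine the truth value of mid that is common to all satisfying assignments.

Suppose mid = 0.
(~damp) alone gives damp = 0.
(west) alone gives west = 1.
That conflicts with the unit clause (~west).
So every satisfying assignment has mid = True.

True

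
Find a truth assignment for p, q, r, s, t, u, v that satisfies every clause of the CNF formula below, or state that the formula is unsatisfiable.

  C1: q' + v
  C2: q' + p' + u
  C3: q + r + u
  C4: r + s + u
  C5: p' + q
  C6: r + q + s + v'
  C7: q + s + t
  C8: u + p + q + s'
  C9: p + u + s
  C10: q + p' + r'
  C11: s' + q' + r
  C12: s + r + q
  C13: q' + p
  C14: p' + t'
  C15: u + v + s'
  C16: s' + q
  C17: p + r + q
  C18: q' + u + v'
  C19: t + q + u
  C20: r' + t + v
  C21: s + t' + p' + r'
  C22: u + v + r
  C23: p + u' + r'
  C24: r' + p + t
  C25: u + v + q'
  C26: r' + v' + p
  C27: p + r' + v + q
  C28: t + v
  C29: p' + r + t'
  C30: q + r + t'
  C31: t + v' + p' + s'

Case q = 1:
Unit clause (v) forces v = 1.
Unit clause (p) forces p = 1.
Unit clause (u) forces u = 1.
Unit clause (t') forces t = 0.
Unit clause (s') forces s = 0.
All clauses hold; r can take either value.

p: 1, q: 1, r: 1, s: 0, t: 0, u: 1, v: 1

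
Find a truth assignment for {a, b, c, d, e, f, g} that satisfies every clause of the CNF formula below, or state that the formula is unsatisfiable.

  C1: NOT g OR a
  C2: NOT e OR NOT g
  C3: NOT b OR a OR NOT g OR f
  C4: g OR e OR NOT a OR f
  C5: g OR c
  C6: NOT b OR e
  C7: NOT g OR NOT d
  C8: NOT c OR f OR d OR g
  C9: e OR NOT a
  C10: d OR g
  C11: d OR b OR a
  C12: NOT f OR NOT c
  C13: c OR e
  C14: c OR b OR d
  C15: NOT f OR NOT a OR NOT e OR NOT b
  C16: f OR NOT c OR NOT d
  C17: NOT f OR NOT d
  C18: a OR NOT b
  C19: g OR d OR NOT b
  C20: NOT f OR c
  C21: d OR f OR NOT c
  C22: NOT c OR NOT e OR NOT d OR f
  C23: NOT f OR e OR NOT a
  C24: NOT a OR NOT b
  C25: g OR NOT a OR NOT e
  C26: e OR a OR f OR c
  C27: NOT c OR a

Case g = false:
The clause (c) is unit, so c = true.
The clause (d) is unit, so d = true.
The clause (NOT f) is unit, so f = false.
That conflicts with the unit clause (f).
That branch fails; take g = true instead.
The clause (a) is unit, so a = true.
The clause (NOT e) is unit, so e = false.
That conflicts with the unit clause (e).
Neither g = true nor g = false works.

UNSATISFIABLE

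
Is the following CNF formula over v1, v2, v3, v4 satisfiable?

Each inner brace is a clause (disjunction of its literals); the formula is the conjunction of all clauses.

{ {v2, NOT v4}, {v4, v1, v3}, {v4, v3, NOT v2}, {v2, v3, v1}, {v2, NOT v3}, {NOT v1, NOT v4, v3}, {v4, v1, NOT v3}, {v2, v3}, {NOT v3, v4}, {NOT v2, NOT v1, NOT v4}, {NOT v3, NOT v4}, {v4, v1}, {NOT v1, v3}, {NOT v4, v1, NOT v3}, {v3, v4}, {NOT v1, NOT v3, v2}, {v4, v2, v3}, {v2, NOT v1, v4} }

Yes, satisfiable

Branch on v2: set v2 = true.
Branch on v4: set v4 = true.
Unit clause (NOT v1) forces v1 = false.
Unit clause (NOT v3) forces v3 = false.
All clauses are satisfied.
A satisfying assignment: v1 ↦ false; v2 ↦ true; v3 ↦ false; v4 ↦ true.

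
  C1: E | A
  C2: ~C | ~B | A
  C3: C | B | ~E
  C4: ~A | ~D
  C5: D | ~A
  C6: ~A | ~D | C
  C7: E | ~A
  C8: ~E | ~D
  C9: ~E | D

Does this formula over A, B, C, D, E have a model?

Try E = 1.
From the singleton clause (~D), D = 0.
But (D) is also a unit clause — contradiction.
That branch fails; take E = 0 instead.
From the singleton clause (A), A = 1.
But (~A) is also a unit clause — contradiction.
Neither E = 1 nor E = 0 works.
No assignment satisfies every clause.

No, unsatisfiable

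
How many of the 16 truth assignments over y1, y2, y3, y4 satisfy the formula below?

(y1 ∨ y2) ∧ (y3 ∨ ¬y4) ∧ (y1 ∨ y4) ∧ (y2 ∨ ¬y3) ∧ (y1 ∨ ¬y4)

There are 2^4 = 16 truth assignments over (y1, y2, y3, y4).
Check each against the 5 clauses (columns in the order y1, y2, y3, y4):
  F F F F  ✗ fails (y1 ∨ y2)
  F F F T  ✗ fails (y1 ∨ y2)
  F F T F  ✗ fails (y1 ∨ y2)
  F F T T  ✗ fails (y1 ∨ y2)
  F T F F  ✗ fails (y1 ∨ y4)
  F T F T  ✗ fails (y3 ∨ ¬y4)
  F T T F  ✗ fails (y1 ∨ y4)
  F T T T  ✗ fails (y1 ∨ ¬y4)
  T F F F  ✓ satisfies all
  T F F T  ✗ fails (y3 ∨ ¬y4)
  T F T F  ✗ fails (y2 ∨ ¬y3)
  T F T T  ✗ fails (y2 ∨ ¬y3)
  T T F F  ✓ satisfies all
  T T F T  ✗ fails (y3 ∨ ¬y4)
  T T T F  ✓ satisfies all
  T T T T  ✓ satisfies all
4 of the 16 rows are models.

4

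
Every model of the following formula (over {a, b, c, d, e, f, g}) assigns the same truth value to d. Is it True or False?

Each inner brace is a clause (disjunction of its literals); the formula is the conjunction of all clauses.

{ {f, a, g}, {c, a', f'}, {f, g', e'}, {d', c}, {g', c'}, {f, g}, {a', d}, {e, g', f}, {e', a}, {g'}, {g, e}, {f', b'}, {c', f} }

Suppose d = 0.
(a') alone gives a = 0.
(e') alone gives e = 0.
(g') alone gives g = 0.
But (g) is also a unit clause — contradiction.
So every satisfying assignment has d = True.

True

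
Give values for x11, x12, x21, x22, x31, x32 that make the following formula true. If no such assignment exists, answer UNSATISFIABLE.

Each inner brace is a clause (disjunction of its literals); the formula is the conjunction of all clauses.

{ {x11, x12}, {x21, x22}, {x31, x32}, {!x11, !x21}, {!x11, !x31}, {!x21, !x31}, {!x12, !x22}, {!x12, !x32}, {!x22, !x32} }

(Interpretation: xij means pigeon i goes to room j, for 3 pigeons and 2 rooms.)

UNSATISFIABLE

Branch on x11: set x11 = true.
(!x21) alone gives x21 = false.
(x22) alone gives x22 = true.
(!x31) alone gives x31 = false.
(x32) alone gives x32 = true.
But (!x32) is also a unit clause — contradiction.
Undo x11 and try x11 = false.
(x12) alone gives x12 = true.
(!x22) alone gives x22 = false.
(x21) alone gives x21 = true.
(!x31) alone gives x31 = false.
(x32) alone gives x32 = true.
But (!x32) is also a unit clause — contradiction.
Neither x11 = true nor x11 = false works.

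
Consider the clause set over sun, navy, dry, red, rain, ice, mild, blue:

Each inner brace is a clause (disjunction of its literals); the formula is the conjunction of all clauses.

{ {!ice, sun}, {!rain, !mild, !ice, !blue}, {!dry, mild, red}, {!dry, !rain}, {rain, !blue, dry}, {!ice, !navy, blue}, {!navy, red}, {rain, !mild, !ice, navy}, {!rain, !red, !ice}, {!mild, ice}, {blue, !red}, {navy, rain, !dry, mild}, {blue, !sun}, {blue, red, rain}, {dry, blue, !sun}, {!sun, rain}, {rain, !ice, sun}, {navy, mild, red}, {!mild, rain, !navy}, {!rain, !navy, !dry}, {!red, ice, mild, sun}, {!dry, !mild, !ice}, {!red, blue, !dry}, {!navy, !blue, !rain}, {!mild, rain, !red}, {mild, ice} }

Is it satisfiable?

Unsatisfiable

Branch on ice: set ice = false.
Unit clause (!mild) forces mild = false.
Now (mild) is unsatisfied and unit — conflict.
So ice must be the other value — set ice = true.
Unit clause (sun) forces sun = true.
Unit clause (blue) forces blue = true.
Unit clause (rain) forces rain = true.
Unit clause (!mild) forces mild = false.
Unit clause (!dry) forces dry = false.
Unit clause (!red) forces red = false.
Unit clause (!navy) forces navy = false.
Now (navy) is unsatisfied and unit — conflict.
Both values of ice lead to a conflict.
No assignment satisfies every clause.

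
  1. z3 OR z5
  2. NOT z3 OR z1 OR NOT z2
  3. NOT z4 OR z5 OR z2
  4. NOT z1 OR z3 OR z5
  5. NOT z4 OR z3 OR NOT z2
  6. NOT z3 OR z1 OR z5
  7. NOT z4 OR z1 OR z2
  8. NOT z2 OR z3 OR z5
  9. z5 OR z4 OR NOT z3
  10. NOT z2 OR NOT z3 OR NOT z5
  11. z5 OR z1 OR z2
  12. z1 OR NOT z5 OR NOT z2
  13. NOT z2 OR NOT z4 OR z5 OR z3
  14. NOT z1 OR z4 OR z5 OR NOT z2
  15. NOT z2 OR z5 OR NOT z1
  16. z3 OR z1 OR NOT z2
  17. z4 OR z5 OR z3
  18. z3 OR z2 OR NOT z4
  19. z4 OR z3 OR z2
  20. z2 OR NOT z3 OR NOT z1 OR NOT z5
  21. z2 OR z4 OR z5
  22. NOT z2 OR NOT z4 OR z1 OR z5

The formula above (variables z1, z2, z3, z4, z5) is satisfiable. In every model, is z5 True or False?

True

Suppose z5 = false.
From the singleton clause (z3), z3 = true.
From the singleton clause (z1), z1 = true.
From the singleton clause (z4), z4 = true.
From the singleton clause (z2), z2 = true.
But (NOT z2) is also a unit clause — contradiction.
So every satisfying assignment has z5 = True.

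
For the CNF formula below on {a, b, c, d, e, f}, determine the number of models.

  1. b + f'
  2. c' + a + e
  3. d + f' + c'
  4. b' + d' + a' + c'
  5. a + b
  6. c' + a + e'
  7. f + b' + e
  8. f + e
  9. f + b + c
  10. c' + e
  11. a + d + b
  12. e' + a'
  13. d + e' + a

There are 2^6 = 64 truth assignments over (a, b, c, d, e, f).
Split on a. With a = 1, the clauses containing a are satisfied and a' drops from the rest; 2 of the 2^5 = 32 assignments to the other variables satisfy what remains.
With a = 0, by the same count on the reduced clause set, 4 assignments work.
Total: 2 + 4 = 6.

6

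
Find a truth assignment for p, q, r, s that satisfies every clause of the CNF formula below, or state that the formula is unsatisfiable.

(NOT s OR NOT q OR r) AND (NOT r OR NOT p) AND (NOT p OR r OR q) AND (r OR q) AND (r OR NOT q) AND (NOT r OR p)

Try r = false.
From the singleton clause (q), q = true.
Now (NOT q) is unsatisfied and unit — conflict.
Undo r and try r = true.
From the singleton clause (NOT p), p = false.
Now (p) is unsatisfied and unit — conflict.
Either choice for r ends in contradiction.

UNSATISFIABLE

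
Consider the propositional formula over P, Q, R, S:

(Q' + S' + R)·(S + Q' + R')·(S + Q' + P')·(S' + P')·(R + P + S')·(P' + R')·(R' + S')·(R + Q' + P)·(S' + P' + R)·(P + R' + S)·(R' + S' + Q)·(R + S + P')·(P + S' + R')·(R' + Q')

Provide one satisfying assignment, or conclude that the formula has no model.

Try S = 0.
Try Q = 0.
Try P = 0.
Unit clause (R') forces R = 0.
This assignment satisfies each clause.

P=0,  Q=0,  R=0,  S=0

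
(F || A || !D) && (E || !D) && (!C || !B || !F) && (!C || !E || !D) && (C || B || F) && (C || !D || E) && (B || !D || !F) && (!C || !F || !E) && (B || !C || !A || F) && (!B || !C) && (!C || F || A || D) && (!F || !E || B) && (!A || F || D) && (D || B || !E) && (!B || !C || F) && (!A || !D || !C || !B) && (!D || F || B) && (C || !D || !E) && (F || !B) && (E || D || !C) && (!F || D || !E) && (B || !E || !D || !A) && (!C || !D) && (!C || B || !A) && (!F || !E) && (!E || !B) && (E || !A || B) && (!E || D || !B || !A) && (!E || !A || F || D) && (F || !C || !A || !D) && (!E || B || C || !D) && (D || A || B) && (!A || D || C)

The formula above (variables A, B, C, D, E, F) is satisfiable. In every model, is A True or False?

Suppose A = true.
Try E = true.
(!F) alone gives F = false.
(D) alone gives D = true.
(!C) alone gives C = false.
But (C) is also a unit clause — contradiction.
Backtrack on E: now try E = false.
(!D) alone gives D = false.
(F) alone gives F = true.
(!C) alone gives C = false.
But (C) is also a unit clause — contradiction.
Either choice for E ends in contradiction.
So every satisfying assignment has A = False.

False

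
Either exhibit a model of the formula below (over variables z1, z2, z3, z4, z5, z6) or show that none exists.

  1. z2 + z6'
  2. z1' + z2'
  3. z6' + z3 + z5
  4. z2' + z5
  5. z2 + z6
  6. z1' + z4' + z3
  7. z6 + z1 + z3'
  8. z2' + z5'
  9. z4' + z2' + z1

UNSATISFIABLE

Branch on z2: set z2 = 1.
From the singleton clause (z1'), z1 = 0.
From the singleton clause (z5), z5 = 1.
That conflicts with the unit clause (z5').
That branch fails; take z2 = 0 instead.
From the singleton clause (z6'), z6 = 0.
That conflicts with the unit clause (z6).
Both values of z2 lead to a conflict.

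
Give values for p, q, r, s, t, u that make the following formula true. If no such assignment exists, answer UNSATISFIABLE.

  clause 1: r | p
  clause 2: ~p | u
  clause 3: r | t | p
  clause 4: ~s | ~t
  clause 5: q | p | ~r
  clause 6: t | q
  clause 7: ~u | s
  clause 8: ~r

From the singleton clause (~r), r = 0.
From the singleton clause (p), p = 1.
From the singleton clause (u), u = 1.
From the singleton clause (s), s = 1.
From the singleton clause (~t), t = 0.
From the singleton clause (q), q = 1.
All clauses are satisfied.

p=1,  q=1,  r=0,  s=1,  t=0,  u=1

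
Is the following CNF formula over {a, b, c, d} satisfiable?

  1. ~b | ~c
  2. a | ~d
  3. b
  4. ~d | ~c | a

The clause (b) is unit, so b = 1.
The clause (~c) is unit, so c = 0.
Try a = 1.
All clauses hold; d can take either value.
A satisfying assignment: a=1; b=1; c=0; d=0.

Yes, satisfiable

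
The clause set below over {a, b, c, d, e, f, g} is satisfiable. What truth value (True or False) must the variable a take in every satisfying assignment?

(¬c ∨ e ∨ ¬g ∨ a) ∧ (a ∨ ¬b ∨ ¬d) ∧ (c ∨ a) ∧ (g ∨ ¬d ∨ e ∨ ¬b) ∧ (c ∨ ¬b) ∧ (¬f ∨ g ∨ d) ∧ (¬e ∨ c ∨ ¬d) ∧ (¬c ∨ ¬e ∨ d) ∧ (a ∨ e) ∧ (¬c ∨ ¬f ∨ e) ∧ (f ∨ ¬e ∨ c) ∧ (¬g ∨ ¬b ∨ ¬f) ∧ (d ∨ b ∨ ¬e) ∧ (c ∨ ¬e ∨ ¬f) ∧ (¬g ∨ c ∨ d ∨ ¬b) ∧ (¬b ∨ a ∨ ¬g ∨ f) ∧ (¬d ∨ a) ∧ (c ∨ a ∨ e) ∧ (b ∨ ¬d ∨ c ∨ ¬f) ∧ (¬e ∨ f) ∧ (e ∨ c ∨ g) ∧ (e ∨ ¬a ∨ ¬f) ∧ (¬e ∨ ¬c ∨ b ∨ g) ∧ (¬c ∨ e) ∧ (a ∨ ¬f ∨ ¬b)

Suppose a = False.
The clause (c) is unit, so c = True.
The clause (e) is unit, so e = True.
The clause (d) is unit, so d = True.
Now (¬d) is unsatisfied and unit — conflict.
So every satisfying assignment has a = True.

True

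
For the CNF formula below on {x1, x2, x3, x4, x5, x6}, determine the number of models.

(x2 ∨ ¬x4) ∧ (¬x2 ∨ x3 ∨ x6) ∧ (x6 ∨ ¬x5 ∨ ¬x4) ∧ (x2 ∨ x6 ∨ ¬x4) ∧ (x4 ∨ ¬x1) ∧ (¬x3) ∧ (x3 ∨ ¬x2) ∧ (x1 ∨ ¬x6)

2

There are 2^6 = 64 truth assignments over (x1, x2, x3, x4, x5, x6).
Split on x1. With x1 = True, the clauses containing x1 are satisfied and ¬x1 drops from the rest; 0 of the 2^5 = 32 assignments to the other variables satisfy what remains.
With x1 = False, by the same count on the reduced clause set, 2 assignments work.
(One model: x1=F, x2=F, x3=F, x4=F, x5=F, x6=F.)
Total: 0 + 2 = 2.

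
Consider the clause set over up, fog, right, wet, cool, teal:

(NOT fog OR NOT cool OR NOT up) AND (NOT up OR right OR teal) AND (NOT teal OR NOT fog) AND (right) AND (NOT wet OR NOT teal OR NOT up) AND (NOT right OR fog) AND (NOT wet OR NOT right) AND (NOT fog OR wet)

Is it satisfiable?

The clause (right) is unit, so right = true.
The clause (fog) is unit, so fog = true.
The clause (NOT teal) is unit, so teal = false.
The clause (NOT wet) is unit, so wet = false.
Now (wet) is unsatisfied and unit — conflict.
No assignment satisfies every clause.

Unsatisfiable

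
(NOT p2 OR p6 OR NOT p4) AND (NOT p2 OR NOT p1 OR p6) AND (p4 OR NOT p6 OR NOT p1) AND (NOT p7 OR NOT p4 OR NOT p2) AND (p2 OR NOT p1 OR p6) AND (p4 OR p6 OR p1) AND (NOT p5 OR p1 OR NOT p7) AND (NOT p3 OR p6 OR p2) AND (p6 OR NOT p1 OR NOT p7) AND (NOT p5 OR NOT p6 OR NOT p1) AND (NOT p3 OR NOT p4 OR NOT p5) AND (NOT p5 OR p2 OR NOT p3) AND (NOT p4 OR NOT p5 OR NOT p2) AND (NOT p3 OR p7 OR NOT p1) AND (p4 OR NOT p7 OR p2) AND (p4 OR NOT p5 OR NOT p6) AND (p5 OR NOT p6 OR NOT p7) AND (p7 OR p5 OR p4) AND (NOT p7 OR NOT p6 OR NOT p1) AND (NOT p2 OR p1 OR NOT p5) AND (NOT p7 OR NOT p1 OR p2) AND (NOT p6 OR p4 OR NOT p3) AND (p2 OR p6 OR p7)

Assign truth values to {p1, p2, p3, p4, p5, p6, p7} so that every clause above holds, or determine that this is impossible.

p1=false; p2=false; p3=false; p4=true; p5=false; p6=false; p7=true

Branch on p2: set p2 = false.
Branch on p1: set p1 = false.
Branch on p4: set p4 = true.
Branch on p5: set p5 = false.
Branch on p3: set p3 = false.
Branch on p6: set p6 = false.
From the singleton clause (p7), p7 = true.
This assignment satisfies each clause.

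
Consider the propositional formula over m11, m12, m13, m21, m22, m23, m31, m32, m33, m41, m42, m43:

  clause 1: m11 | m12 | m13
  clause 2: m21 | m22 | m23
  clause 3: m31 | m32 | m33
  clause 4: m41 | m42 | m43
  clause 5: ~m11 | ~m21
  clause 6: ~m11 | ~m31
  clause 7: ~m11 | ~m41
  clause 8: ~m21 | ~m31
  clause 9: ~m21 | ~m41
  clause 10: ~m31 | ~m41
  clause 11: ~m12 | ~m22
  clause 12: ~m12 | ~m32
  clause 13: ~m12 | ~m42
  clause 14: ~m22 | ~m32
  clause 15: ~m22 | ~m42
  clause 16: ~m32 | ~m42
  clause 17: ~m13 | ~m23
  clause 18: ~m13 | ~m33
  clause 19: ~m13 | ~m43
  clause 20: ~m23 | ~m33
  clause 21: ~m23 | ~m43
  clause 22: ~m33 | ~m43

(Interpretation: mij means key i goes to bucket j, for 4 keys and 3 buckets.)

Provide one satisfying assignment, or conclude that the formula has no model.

Try m11 = 0.
Try m12 = 1.
From the singleton clause (~m22), m22 = 0.
From the singleton clause (~m32), m32 = 0.
From the singleton clause (~m42), m42 = 0.
Try m21 = 1.
From the singleton clause (~m31), m31 = 0.
From the singleton clause (m33), m33 = 1.
From the singleton clause (~m41), m41 = 0.
From the singleton clause (m43), m43 = 1.
Now (~m43) is unsatisfied and unit — conflict.
Backtrack on m21: now try m21 = 0.
From the singleton clause (m23), m23 = 1.
From the singleton clause (~m13), m13 = 0.
From the singleton clause (~m33), m33 = 0.
From the singleton clause (m31), m31 = 1.
From the singleton clause (~m41), m41 = 0.
From the singleton clause (m43), m43 = 1.
Now (~m43) is unsatisfied and unit — conflict.
Either choice for m21 ends in contradiction.
Backtrack on m12: now try m12 = 0.
From the singleton clause (m13), m13 = 1.
From the singleton clause (~m23), m23 = 0.
From the singleton clause (~m33), m33 = 0.
From the singleton clause (~m43), m43 = 0.
Try m21 = 1.
From the singleton clause (~m31), m31 = 0.
From the singleton clause (m32), m32 = 1.
From the singleton clause (~m41), m41 = 0.
From the singleton clause (m42), m42 = 1.
Now (~m42) is unsatisfied and unit — conflict.
Backtrack on m21: now try m21 = 0.
From the singleton clause (m22), m22 = 1.
From the singleton clause (~m32), m32 = 0.
From the singleton clause (m31), m31 = 1.
From the singleton clause (~m41), m41 = 0.
From the singleton clause (m42), m42 = 1.
Now (~m42) is unsatisfied and unit — conflict.
Either choice for m21 ends in contradiction.
Either choice for m12 ends in contradiction.
Backtrack on m11: now try m11 = 1.
From the singleton clause (~m21), m21 = 0.
From the singleton clause (~m31), m31 = 0.
From the singleton clause (~m41), m41 = 0.
Try m22 = 1.
From the singleton clause (~m12), m12 = 0.
From the singleton clause (~m32), m32 = 0.
From the singleton clause (m33), m33 = 1.
From the singleton clause (~m42), m42 = 0.
From the singleton clause (m43), m43 = 1.
Now (~m43) is unsatisfied and unit — conflict.
Backtrack on m22: now try m22 = 0.
From the singleton clause (m23), m23 = 1.
From the singleton clause (~m13), m13 = 0.
From the singleton clause (~m33), m33 = 0.
From the singleton clause (m32), m32 = 1.
From the singleton clause (~m12), m12 = 0.
From the singleton clause (~m42), m42 = 0.
From the singleton clause (m43), m43 = 1.
Now (~m43) is unsatisfied and unit — conflict.
Either choice for m22 ends in contradiction.
Either choice for m11 ends in contradiction.

UNSATISFIABLE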